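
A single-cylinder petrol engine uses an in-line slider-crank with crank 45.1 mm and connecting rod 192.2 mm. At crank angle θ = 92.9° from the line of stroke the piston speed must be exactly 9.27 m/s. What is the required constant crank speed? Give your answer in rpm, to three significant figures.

1990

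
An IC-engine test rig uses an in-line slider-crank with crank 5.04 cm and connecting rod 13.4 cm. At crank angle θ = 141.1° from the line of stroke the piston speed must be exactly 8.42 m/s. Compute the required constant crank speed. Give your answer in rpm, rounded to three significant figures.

3640

For an in-line slider-crank, |v_piston| = rω|sinθ|·[1 + r cosθ/√(L² − r² sin²θ)].
With r = 0.0504 m, L = 0.134 m, θ = 141.1°: the bracketed kinematic factor |dx/dθ| = 0.022115 m.
ω = v/|dx/dθ| = 8.42/0.022115 = 380.73 rad/s.
N = 60ω/(2π) = 3635.7 rpm.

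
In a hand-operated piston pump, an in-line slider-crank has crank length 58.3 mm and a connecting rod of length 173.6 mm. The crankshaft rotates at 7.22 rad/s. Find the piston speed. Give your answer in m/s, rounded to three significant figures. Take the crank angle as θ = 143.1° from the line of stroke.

ω = 7.22 rad/s
For an in-line slider-crank, x = r cosθ + √(L² − r² sin²θ), so v = −rω sinθ·[1 + r cosθ/√(L² − r² sin²θ)].
With r = 0.0583 m, L = 0.1736 m, θ = 143.1°: √(L² − r² sin²θ) = 0.17003 m.
v = −0.0583·7.22·0.60042·[1 + 0.0583·-0.79968/0.17003] = -0.18344 m/s.
|v| = 0.18344 m/s.

0.183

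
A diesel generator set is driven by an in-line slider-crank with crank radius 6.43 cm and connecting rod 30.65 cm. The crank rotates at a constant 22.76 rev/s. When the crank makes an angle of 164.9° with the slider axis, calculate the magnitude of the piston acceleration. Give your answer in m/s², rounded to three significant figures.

ω = 2π·22.8 = 143 rad/s
x(θ) = r cosθ + √(L² − r² sin²θ); with ω constant, a = ω²·d²x/dθ².
d²x/dθ² = −r cosθ − r²(cos2θ)/√u − r⁴ sin²2θ/(4u^{3/2}),  u = L² − r² sin²θ = 0.0936617 m².
Substituting r = 0.0643 m, L = 0.3065 m, θ = 164.9°: d²x/dθ² = +0.050366 m.
a = ω²·d²x/dθ² = (143)²·(+0.050366) = +1030 m/s²;  |a| = 1030 m/s².

1030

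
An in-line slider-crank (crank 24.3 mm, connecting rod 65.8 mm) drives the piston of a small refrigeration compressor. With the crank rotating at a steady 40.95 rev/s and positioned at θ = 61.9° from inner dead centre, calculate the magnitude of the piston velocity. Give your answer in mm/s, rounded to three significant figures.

6530

ω = 2π·40.9 = 257.3 rad/s
For an in-line slider-crank, x = r cosθ + √(L² − r² sin²θ), so v = −rω sinθ·[1 + r cosθ/√(L² − r² sin²θ)].
With r = 0.0243 m, L = 0.0658 m, θ = 61.9°: √(L² − r² sin²θ) = 0.062211 m.
v = −0.0243·257.3·0.88213·[1 + 0.0243·0.47101/0.062211] = -6.53 m/s.
|v| = 6.53 m/s = 6530 mm/s.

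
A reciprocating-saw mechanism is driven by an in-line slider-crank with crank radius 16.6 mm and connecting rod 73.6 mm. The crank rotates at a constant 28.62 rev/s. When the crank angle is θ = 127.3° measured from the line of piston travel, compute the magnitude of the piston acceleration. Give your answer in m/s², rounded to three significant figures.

356

ω = 2π·28.6 = 179.8 rad/s
x(θ) = r cosθ + √(L² − r² sin²θ); with ω constant, a = ω²·d²x/dθ².
d²x/dθ² = −r cosθ − r²(cos2θ)/√u − r⁴ sin²2θ/(4u^{3/2}),  u = L² − r² sin²θ = 0.00524259 m².
Substituting r = 0.0166 m, L = 0.0736 m, θ = 127.3°: d²x/dθ² = +0.011024 m.
a = ω²·d²x/dθ² = (179.8)²·(+0.011024) = +356.47 m/s²;  |a| = 356.47 m/s².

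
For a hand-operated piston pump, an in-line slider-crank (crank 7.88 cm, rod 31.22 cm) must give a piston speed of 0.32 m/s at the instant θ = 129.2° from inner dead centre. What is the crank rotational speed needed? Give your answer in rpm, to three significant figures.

59.8

For an in-line slider-crank, |v_piston| = rω|sinθ|·[1 + r cosθ/√(L² − r² sin²θ)].
With r = 0.0788 m, L = 0.3122 m, θ = 129.2°: the bracketed kinematic factor |dx/dθ| = 0.051132 m.
ω = v/|dx/dθ| = 0.32/0.051132 = 6.2583 rad/s.
N = 60ω/(2π) = 59.762 rpm.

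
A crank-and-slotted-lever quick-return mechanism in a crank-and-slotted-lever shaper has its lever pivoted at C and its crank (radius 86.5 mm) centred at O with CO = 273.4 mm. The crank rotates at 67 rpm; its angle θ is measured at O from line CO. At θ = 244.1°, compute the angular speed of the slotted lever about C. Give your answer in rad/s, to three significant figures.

ω = 7.016 rad/s (from 67 rpm).
Crank pin A relative to C: A = (d + r cosθ, r sinθ); lever angle φ = atan2(r sinθ, d + r cosθ).
Differentiating tanφ: φ̇ = rω(d cosθ + r)/(d² + r² + 2dr cosθ).
d² + r² + 2dr cosθ = |CA|² = 0.0615699 m²;  d cosθ + r = -0.032922 m.
|ω_lever| = |0.0865·7.016·-0.032922| / 0.0615699 = 0.32451 rad/s.

0.325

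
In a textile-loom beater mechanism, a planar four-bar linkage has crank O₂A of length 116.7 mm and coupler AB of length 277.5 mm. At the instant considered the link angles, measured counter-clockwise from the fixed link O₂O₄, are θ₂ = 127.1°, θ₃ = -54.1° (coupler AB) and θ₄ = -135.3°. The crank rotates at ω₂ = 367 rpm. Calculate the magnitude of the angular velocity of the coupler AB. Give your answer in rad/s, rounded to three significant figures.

16.2

ω₂ = 38.43 rad/s (from 367 rpm).
Differentiating the loop-closure r₂e^{iθ₂}+r₃e^{iθ₃}=r₁+r₄e^{iθ₄} gives r₂ω₂e^{iθ₂}+r₃ω₃e^{iθ₃}=r₄ω₄e^{iθ₄}.
Eliminating the other unknown: ω₃ = r₂ω₂ sin(θ₄−θ₂) / [r₃ sin(θ₃−θ₄)].
Numerator sine = +0.99122; denominator sine = +0.98823.
Result = 0.1167·38.43·(+0.99122) / (0.2775·(+0.98823)) = +16.211 rad/s; magnitude 16.211 rad/s.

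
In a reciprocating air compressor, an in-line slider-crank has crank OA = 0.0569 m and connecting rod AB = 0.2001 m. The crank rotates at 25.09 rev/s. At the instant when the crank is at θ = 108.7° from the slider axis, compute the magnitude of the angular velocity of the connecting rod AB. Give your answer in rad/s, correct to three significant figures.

14.9

ω = 157.6 rad/s (converted from 25.09 rev/s).
The rod makes angle φ with the slider axis where L sinφ = r sinθ; differentiating, L cosφ·φ̇ = r ω cosθ.
L cosφ = √(L² − r² sin²θ) = 0.1927 m.
|ω_rod| = r ω |cosθ| / √(L² − r² sin²θ) = 0.0569·157.6·0.32061/0.1927 = 14.924 rad/s.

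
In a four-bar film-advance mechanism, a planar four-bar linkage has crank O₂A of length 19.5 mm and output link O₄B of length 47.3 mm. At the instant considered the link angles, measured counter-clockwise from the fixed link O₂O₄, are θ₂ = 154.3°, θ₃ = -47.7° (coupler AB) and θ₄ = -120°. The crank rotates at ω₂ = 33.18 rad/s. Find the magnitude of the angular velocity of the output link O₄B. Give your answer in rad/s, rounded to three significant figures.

5.38

ω₂ = 33.18 rad/s
Differentiating the loop-closure r₂e^{iθ₂}+r₃e^{iθ₃}=r₁+r₄e^{iθ₄} gives r₂ω₂e^{iθ₂}+r₃ω₃e^{iθ₃}=r₄ω₄e^{iθ₄}.
Eliminating the other unknown: ω₄ = r₂ω₂ sin(θ₂−θ₃) / [r₄ sin(θ₄−θ₃)].
Numerator sine = -0.37461; denominator sine = -0.95266.
Result = 0.0195·33.18·(-0.37461) / (0.0473·(-0.95266)) = +5.3788 rad/s; magnitude 5.3788 rad/s.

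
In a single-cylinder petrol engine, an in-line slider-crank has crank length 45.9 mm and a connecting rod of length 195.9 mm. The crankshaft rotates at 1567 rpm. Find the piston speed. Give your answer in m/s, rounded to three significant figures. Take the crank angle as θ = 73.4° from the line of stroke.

7.71

ω = 2π·1567/60 = 164.1 rad/s
For an in-line slider-crank, x = r cosθ + √(L² − r² sin²θ), so v = −rω sinθ·[1 + r cosθ/√(L² − r² sin²θ)].
With r = 0.0459 m, L = 0.1959 m, θ = 73.4°: √(L² − r² sin²θ) = 0.1909 m.
v = −0.0459·164.1·0.95832·[1 + 0.0459·0.28569/0.1909] = -7.7139 m/s.
|v| = 7.7139 m/s.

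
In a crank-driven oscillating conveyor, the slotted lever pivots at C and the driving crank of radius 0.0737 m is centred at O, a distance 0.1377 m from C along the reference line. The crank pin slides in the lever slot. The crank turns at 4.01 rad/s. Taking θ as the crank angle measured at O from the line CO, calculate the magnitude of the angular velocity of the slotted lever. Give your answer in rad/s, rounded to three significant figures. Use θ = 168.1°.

ω = 4.01 rad/s
Crank pin A relative to C: A = (d + r cosθ, r sinθ); lever angle φ = atan2(r sinθ, d + r cosθ).
Differentiating tanφ: φ̇ = rω(d cosθ + r)/(d² + r² + 2dr cosθ).
d² + r² + 2dr cosθ = |CA|² = 0.0045322 m²;  d cosθ + r = -0.061041 m.
|ω_lever| = |0.0737·4.01·-0.061041| / 0.0045322 = 3.9804 rad/s.

3.98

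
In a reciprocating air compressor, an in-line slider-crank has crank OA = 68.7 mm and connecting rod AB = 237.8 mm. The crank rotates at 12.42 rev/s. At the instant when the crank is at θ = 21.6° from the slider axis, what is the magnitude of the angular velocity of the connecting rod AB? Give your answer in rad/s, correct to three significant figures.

ω = 78.04 rad/s (converted from 12.42 rev/s).
The rod makes angle φ with the slider axis where L sinφ = r sinθ; differentiating, L cosφ·φ̇ = r ω cosθ.
L cosφ = √(L² − r² sin²θ) = 0.23645 m.
|ω_rod| = r ω |cosθ| / √(L² − r² sin²θ) = 0.0687·78.04·0.92978/0.23645 = 21.081 rad/s.

21.1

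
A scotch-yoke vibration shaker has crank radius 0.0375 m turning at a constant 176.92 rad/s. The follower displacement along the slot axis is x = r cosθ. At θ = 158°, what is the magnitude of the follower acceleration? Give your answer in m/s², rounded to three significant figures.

1090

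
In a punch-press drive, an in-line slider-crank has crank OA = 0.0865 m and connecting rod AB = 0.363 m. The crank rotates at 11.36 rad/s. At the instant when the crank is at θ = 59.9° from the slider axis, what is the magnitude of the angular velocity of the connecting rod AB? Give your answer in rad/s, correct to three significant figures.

1.39

ω = 11.36 rad/s
The rod makes angle φ with the slider axis where L sinφ = r sinθ; differentiating, L cosφ·φ̇ = r ω cosθ.
L cosφ = √(L² − r² sin²θ) = 0.3552 m.
|ω_rod| = r ω |cosθ| / √(L² − r² sin²θ) = 0.0865·11.36·0.50151/0.3552 = 1.3874 rad/s.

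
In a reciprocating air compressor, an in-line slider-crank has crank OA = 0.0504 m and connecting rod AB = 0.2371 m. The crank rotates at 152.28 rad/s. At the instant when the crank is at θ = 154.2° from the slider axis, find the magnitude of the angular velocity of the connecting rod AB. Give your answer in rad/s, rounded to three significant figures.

29.3

ω = 152.3 rad/s
The rod makes angle φ with the slider axis where L sinφ = r sinθ; differentiating, L cosφ·φ̇ = r ω cosθ.
L cosφ = √(L² − r² sin²θ) = 0.23608 m.
|ω_rod| = r ω |cosθ| / √(L² − r² sin²θ) = 0.0504·152.3·0.90032/0.23608 = 29.269 rad/s.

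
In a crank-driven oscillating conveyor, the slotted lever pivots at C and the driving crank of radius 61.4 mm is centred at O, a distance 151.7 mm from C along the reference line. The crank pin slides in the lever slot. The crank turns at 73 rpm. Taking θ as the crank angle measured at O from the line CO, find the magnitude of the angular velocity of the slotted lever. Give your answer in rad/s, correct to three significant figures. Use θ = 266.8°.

0.965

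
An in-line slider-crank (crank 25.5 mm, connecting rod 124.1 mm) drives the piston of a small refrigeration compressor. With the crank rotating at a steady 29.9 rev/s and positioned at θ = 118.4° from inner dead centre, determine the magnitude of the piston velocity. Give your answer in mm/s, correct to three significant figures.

ω = 2π·29.9 = 187.9 rad/s
For an in-line slider-crank, x = r cosθ + √(L² − r² sin²θ), so v = −rω sinθ·[1 + r cosθ/√(L² − r² sin²θ)].
With r = 0.0255 m, L = 0.1241 m, θ = 118.4°: √(L² − r² sin²θ) = 0.12206 m.
v = −0.0255·187.9·0.87965·[1 + 0.0255·-0.47562/0.12206] = -3.7953 m/s.
|v| = 3.7953 m/s = 3795.3 mm/s.

3800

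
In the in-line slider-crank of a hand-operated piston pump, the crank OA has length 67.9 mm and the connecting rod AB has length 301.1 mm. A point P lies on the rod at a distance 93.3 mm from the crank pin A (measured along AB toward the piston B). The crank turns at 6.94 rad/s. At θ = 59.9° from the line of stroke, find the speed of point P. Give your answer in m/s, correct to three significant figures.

ω = 6.94 rad/s.  Crank-pin speed |V_A| = rω = 0.47123 m/s, perpendicular to OA.
Rod angle: sinφ = −(r/L) sinθ ⇒ φ = -11.250°; ω_rod = −rω cosθ/√(L²−r²sin²θ) = -0.80025 rad/s.
V_P = V_A + ω_rod × AP, with AP = 0.0933 m along the rod.
Components: V_Px = −rω sinθ − a·ω_rod·sinφ = -0.42225 m/s;  V_Py = rω cosθ + a·ω_rod·cosφ = +0.1631 m/s.
|V_P| = √(V_Px² + V_Py²) = 0.45265 m/s.

0.453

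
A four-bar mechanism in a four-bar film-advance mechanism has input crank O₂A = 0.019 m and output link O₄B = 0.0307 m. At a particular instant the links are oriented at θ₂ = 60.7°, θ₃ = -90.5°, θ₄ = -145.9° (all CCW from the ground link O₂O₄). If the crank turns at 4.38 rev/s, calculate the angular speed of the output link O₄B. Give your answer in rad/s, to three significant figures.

ω₂ = 27.52 rad/s (from 4.38 rev/s).
Differentiating the loop-closure r₂e^{iθ₂}+r₃e^{iθ₃}=r₁+r₄e^{iθ₄} gives r₂ω₂e^{iθ₂}+r₃ω₃e^{iθ₃}=r₄ω₄e^{iθ₄}.
Eliminating the other unknown: ω₄ = r₂ω₂ sin(θ₂−θ₃) / [r₄ sin(θ₄−θ₃)].
Numerator sine = +0.48175; denominator sine = -0.82314.
Result = 0.019·27.52·(+0.48175) / (0.0307·(-0.82314)) = -9.9683 rad/s; magnitude 9.9683 rad/s.

9.97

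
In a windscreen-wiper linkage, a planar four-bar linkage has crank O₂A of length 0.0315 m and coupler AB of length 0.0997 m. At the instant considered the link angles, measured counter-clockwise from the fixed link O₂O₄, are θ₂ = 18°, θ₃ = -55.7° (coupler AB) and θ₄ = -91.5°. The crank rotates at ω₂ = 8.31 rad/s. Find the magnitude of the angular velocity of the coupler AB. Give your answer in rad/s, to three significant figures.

ω₂ = 8.31 rad/s
Differentiating the loop-closure r₂e^{iθ₂}+r₃e^{iθ₃}=r₁+r₄e^{iθ₄} gives r₂ω₂e^{iθ₂}+r₃ω₃e^{iθ₃}=r₄ω₄e^{iθ₄}.
Eliminating the other unknown: ω₃ = r₂ω₂ sin(θ₄−θ₂) / [r₃ sin(θ₃−θ₄)].
Numerator sine = -0.94264; denominator sine = +0.58496.
Result = 0.0315·8.31·(-0.94264) / (0.0997·(+0.58496)) = -4.231 rad/s; magnitude 4.231 rad/s.

4.23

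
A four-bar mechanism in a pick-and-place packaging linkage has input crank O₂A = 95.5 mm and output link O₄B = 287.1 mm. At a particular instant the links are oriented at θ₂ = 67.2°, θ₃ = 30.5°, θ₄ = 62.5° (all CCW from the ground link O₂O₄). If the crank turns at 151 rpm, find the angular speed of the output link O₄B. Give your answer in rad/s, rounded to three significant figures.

5.93

ω₂ = 15.81 rad/s (from 151 rpm).
Differentiating the loop-closure r₂e^{iθ₂}+r₃e^{iθ₃}=r₁+r₄e^{iθ₄} gives r₂ω₂e^{iθ₂}+r₃ω₃e^{iθ₃}=r₄ω₄e^{iθ₄}.
Eliminating the other unknown: ω₄ = r₂ω₂ sin(θ₂−θ₃) / [r₄ sin(θ₄−θ₃)].
Numerator sine = +0.59763; denominator sine = +0.52992.
Result = 0.0955·15.81·(+0.59763) / (0.2871·(+0.52992)) = +5.9319 rad/s; magnitude 5.9319 rad/s.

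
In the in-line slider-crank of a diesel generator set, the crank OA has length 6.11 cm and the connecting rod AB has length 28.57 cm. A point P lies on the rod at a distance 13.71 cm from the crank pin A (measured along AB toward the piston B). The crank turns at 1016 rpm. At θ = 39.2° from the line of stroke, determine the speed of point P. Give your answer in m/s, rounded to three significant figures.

ω = 106.4 rad/s.  Crank-pin speed |V_A| = rω = 6.5008 m/s, perpendicular to OA.
Rod angle: sinφ = −(r/L) sinθ ⇒ φ = -7.768°; ω_rod = −rω cosθ/√(L²−r²sin²θ) = -17.796 rad/s.
V_P = V_A + ω_rod × AP, with AP = 0.1371 m along the rod.
Components: V_Px = −rω sinθ − a·ω_rod·sinφ = -4.4385 m/s;  V_Py = rω cosθ + a·ω_rod·cosφ = +2.6202 m/s.
|V_P| = √(V_Px² + V_Py²) = 5.1542 m/s.

5.15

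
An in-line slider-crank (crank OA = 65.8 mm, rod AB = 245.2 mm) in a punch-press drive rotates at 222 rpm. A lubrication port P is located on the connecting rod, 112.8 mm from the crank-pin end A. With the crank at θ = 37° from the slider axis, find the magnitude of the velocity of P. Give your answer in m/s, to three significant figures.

1.21

ω = 23.25 rad/s.  Crank-pin speed |V_A| = rω = 1.5297 m/s, perpendicular to OA.
Rod angle: sinφ = −(r/L) sinθ ⇒ φ = -9.294°; ω_rod = −rω cosθ/√(L²−r²sin²θ) = -5.0486 rad/s.
V_P = V_A + ω_rod × AP, with AP = 0.1128 m along the rod.
Components: V_Px = −rω sinθ − a·ω_rod·sinφ = -1.0126 m/s;  V_Py = rω cosθ + a·ω_rod·cosφ = +0.65967 m/s.
|V_P| = √(V_Px² + V_Py²) = 1.2085 m/s.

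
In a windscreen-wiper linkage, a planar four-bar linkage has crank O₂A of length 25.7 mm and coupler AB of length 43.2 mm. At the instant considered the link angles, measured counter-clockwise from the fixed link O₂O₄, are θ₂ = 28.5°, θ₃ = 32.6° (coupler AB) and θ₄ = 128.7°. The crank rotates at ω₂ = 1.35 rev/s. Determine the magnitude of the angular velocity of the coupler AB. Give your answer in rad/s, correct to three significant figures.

4.99

ω₂ = 8.482 rad/s (from 1.35 rev/s).
Differentiating the loop-closure r₂e^{iθ₂}+r₃e^{iθ₃}=r₁+r₄e^{iθ₄} gives r₂ω₂e^{iθ₂}+r₃ω₃e^{iθ₃}=r₄ω₄e^{iθ₄}.
Eliminating the other unknown: ω₃ = r₂ω₂ sin(θ₄−θ₂) / [r₃ sin(θ₃−θ₄)].
Numerator sine = +0.98420; denominator sine = -0.99434.
Result = 0.0257·8.482·(+0.98420) / (0.0432·(-0.99434)) = -4.9947 rad/s; magnitude 4.9947 rad/s.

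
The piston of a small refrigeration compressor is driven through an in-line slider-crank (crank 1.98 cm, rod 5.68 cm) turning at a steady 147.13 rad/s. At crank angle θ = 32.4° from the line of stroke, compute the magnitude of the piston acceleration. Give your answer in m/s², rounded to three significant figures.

431

ω = 147.1 rad/s
x(θ) = r cosθ + √(L² − r² sin²θ); with ω constant, a = ω²·d²x/dθ².
d²x/dθ² = −r cosθ − r²(cos2θ)/√u − r⁴ sin²2θ/(4u^{3/2}),  u = L² − r² sin²θ = 0.00311368 m².
Substituting r = 0.0198 m, L = 0.0568 m, θ = 32.4°: d²x/dθ² = -0.01989 m.
a = ω²·d²x/dθ² = (147.1)²·(-0.01989) = -430.57 m/s²;  |a| = 430.57 m/s².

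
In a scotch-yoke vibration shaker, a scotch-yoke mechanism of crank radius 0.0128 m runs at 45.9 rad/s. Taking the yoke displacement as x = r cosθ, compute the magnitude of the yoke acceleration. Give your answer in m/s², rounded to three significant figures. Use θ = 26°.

ω = 45.9 rad/s
x = r cosθ ⇒ ẍ = −rω² cosθ (ω constant).
|a| = rω²|cosθ| = 0.0128·(45.9)²·|cos 26°| = 24.238 m/s².

24.2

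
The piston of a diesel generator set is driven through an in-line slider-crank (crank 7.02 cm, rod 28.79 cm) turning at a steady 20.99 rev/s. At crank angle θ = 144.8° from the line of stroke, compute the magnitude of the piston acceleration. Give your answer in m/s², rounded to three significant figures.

ω = 2π·21 = 131.9 rad/s
x(θ) = r cosθ + √(L² − r² sin²θ); with ω constant, a = ω²·d²x/dθ².
d²x/dθ² = −r cosθ − r²(cos2θ)/√u − r⁴ sin²2θ/(4u^{3/2}),  u = L² − r² sin²θ = 0.0812489 m².
Substituting r = 0.0702 m, L = 0.2879 m, θ = 144.8°: d²x/dθ² = +0.051331 m.
a = ω²·d²x/dθ² = (131.9)²·(+0.051331) = +892.83 m/s²;  |a| = 892.83 m/s².

893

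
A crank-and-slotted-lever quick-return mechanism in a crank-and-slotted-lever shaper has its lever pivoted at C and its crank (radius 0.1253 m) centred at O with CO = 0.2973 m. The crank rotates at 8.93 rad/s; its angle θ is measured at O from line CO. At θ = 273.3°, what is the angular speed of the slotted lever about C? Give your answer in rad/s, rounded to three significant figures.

1.47

ω = 8.93 rad/s
Crank pin A relative to C: A = (d + r cosθ, r sinθ); lever angle φ = atan2(r sinθ, d + r cosθ).
Differentiating tanφ: φ̇ = rω(d cosθ + r)/(d² + r² + 2dr cosθ).
d² + r² + 2dr cosθ = |CA|² = 0.108376 m²;  d cosθ + r = +0.14241 m.
|ω_lever| = |0.1253·8.93·+0.14241| / 0.108376 = 1.4704 rad/s.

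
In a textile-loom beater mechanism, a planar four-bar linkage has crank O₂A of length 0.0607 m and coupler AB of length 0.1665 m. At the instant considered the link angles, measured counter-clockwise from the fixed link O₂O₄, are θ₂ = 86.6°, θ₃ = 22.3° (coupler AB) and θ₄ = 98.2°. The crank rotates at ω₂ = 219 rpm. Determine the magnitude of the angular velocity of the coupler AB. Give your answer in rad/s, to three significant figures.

1.73

ω₂ = 22.93 rad/s (from 219 rpm).
Differentiating the loop-closure r₂e^{iθ₂}+r₃e^{iθ₃}=r₁+r₄e^{iθ₄} gives r₂ω₂e^{iθ₂}+r₃ω₃e^{iθ₃}=r₄ω₄e^{iθ₄}.
Eliminating the other unknown: ω₃ = r₂ω₂ sin(θ₄−θ₂) / [r₃ sin(θ₃−θ₄)].
Numerator sine = +0.20108; denominator sine = -0.96987.
Result = 0.0607·22.93·(+0.20108) / (0.1665·(-0.96987)) = -1.7334 rad/s; magnitude 1.7334 rad/s.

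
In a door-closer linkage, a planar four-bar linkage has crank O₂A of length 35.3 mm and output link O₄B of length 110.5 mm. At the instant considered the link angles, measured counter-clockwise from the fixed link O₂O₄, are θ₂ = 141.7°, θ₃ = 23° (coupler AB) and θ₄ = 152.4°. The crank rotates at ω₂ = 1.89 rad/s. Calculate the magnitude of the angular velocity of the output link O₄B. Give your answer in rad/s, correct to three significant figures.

0.685

ω₂ = 1.89 rad/s
Differentiating the loop-closure r₂e^{iθ₂}+r₃e^{iθ₃}=r₁+r₄e^{iθ₄} gives r₂ω₂e^{iθ₂}+r₃ω₃e^{iθ₃}=r₄ω₄e^{iθ₄}.
Eliminating the other unknown: ω₄ = r₂ω₂ sin(θ₂−θ₃) / [r₄ sin(θ₄−θ₃)].
Numerator sine = +0.87715; denominator sine = +0.77273.
Result = 0.0353·1.89·(+0.87715) / (0.1105·(+0.77273)) = +0.68536 rad/s; magnitude 0.68536 rad/s.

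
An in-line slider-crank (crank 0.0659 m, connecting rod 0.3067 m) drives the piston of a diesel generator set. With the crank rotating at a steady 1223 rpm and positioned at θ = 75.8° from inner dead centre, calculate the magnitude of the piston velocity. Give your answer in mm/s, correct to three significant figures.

8620

ω = 2π·1223/60 = 128.1 rad/s
For an in-line slider-crank, x = r cosθ + √(L² − r² sin²θ), so v = −rω sinθ·[1 + r cosθ/√(L² − r² sin²θ)].
With r = 0.0659 m, L = 0.3067 m, θ = 75.8°: √(L² − r² sin²θ) = 0.29997 m.
v = −0.0659·128.1·0.96945·[1 + 0.0659·0.24531/0.29997] = -8.623 m/s.
|v| = 8.623 m/s = 8623 mm/s.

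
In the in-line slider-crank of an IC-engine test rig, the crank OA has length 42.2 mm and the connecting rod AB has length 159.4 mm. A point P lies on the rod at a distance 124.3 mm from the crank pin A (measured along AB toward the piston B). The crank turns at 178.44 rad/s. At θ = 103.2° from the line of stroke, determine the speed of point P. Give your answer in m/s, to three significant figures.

6.98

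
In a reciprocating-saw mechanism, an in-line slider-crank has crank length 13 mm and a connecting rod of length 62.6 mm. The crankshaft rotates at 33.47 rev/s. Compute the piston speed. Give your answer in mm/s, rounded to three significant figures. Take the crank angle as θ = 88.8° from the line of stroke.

2750

ω = 2π·33.5 = 210.3 rad/s
For an in-line slider-crank, x = r cosθ + √(L² − r² sin²θ), so v = −rω sinθ·[1 + r cosθ/√(L² − r² sin²θ)].
With r = 0.013 m, L = 0.0626 m, θ = 88.8°: √(L² − r² sin²θ) = 0.061236 m.
v = −0.013·210.3·0.99978·[1 + 0.013·0.02094/0.061236] = -2.7454 m/s.
|v| = 2.7454 m/s = 2745.4 mm/s.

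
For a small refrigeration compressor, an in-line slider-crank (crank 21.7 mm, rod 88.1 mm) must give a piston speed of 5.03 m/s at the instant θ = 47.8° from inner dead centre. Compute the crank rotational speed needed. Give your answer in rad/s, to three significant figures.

268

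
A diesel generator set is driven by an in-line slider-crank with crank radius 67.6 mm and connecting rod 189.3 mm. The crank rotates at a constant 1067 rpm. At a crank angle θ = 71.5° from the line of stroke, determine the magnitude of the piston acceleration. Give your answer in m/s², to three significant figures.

ω = 2π·1067/60 = 111.7 rad/s
x(θ) = r cosθ + √(L² − r² sin²θ); with ω constant, a = ω²·d²x/dθ².
d²x/dθ² = −r cosθ − r²(cos2θ)/√u − r⁴ sin²2θ/(4u^{3/2}),  u = L² − r² sin²θ = 0.0317248 m².
Substituting r = 0.0676 m, L = 0.1893 m, θ = 71.5°: d²x/dθ² = -0.0012944 m.
a = ω²·d²x/dθ² = (111.7)²·(-0.0012944) = -16.16 m/s²;  |a| = 16.16 m/s².

16.2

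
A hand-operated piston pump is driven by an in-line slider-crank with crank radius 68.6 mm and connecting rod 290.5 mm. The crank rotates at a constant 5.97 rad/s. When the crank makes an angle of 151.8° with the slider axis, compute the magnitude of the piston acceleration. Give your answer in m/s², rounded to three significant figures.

1.83

ω = 5.97 rad/s
x(θ) = r cosθ + √(L² − r² sin²θ); with ω constant, a = ω²·d²x/dθ².
d²x/dθ² = −r cosθ − r²(cos2θ)/√u − r⁴ sin²2θ/(4u^{3/2}),  u = L² − r² sin²θ = 0.0833394 m².
Substituting r = 0.0686 m, L = 0.2905 m, θ = 151.8°: d²x/dθ² = +0.051277 m.
a = ω²·d²x/dθ² = (5.97)²·(+0.051277) = +1.8275 m/s²;  |a| = 1.8275 m/s².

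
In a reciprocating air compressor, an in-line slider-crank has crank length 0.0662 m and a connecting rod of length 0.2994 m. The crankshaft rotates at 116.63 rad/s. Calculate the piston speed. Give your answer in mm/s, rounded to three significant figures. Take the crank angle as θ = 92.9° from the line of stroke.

ω = 116.6 rad/s
For an in-line slider-crank, x = r cosθ + √(L² − r² sin²θ), so v = −rω sinθ·[1 + r cosθ/√(L² − r² sin²θ)].
With r = 0.0662 m, L = 0.2994 m, θ = 92.9°: √(L² − r² sin²θ) = 0.29201 m.
v = −0.0662·116.6·0.99872·[1 + 0.0662·-0.05059/0.29201] = -7.6226 m/s.
|v| = 7.6226 m/s = 7622.6 mm/s.

7620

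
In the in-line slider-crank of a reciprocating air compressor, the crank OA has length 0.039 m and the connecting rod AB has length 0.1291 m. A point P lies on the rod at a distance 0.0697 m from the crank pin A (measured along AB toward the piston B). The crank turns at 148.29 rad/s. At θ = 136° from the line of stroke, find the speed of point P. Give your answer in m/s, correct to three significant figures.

ω = 148.3 rad/s.  Crank-pin speed |V_A| = rω = 5.7833 m/s, perpendicular to OA.
Rod angle: sinφ = −(r/L) sinθ ⇒ φ = -12.114°; ω_rod = −rω cosθ/√(L²−r²sin²θ) = +32.958 rad/s.
V_P = V_A + ω_rod × AP, with AP = 0.0697 m along the rod.
Components: V_Px = −rω sinθ − a·ω_rod·sinφ = -3.5354 m/s;  V_Py = rω cosθ + a·ω_rod·cosφ = -1.9141 m/s.
|V_P| = √(V_Px² + V_Py²) = 4.0203 m/s.

4.02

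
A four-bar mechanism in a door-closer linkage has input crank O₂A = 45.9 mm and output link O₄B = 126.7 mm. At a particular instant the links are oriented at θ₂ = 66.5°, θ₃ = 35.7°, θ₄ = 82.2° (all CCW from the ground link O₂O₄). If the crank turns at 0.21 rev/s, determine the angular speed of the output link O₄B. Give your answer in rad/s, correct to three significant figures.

ω₂ = 1.319 rad/s (from 0.21 rev/s).
Differentiating the loop-closure r₂e^{iθ₂}+r₃e^{iθ₃}=r₁+r₄e^{iθ₄} gives r₂ω₂e^{iθ₂}+r₃ω₃e^{iθ₃}=r₄ω₄e^{iθ₄}.
Eliminating the other unknown: ω₄ = r₂ω₂ sin(θ₂−θ₃) / [r₄ sin(θ₄−θ₃)].
Numerator sine = +0.51204; denominator sine = +0.72537.
Result = 0.0459·1.319·(+0.51204) / (0.1267·(+0.72537)) = +0.33743 rad/s; magnitude 0.33743 rad/s.

0.337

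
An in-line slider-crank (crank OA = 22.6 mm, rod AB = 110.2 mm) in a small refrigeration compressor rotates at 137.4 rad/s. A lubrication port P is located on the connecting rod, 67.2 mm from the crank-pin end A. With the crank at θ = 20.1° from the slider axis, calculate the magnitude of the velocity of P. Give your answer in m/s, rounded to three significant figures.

1.65

ω = 137.4 rad/s.  Crank-pin speed |V_A| = rω = 3.1052 m/s, perpendicular to OA.
Rod angle: sinφ = −(r/L) sinθ ⇒ φ = -4.041°; ω_rod = −rω cosθ/√(L²−r²sin²θ) = -26.528 rad/s.
V_P = V_A + ω_rod × AP, with AP = 0.0672 m along the rod.
Components: V_Px = −rω sinθ − a·ω_rod·sinφ = -1.1928 m/s;  V_Py = rω cosθ + a·ω_rod·cosφ = +1.1379 m/s.
|V_P| = √(V_Px² + V_Py²) = 1.6485 m/s.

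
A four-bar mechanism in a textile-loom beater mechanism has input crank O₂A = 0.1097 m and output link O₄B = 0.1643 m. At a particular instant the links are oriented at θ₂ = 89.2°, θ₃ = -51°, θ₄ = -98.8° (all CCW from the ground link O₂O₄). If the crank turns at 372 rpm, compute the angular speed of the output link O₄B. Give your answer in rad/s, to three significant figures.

22.5

ω₂ = 38.96 rad/s (from 372 rpm).
Differentiating the loop-closure r₂e^{iθ₂}+r₃e^{iθ₃}=r₁+r₄e^{iθ₄} gives r₂ω₂e^{iθ₂}+r₃ω₃e^{iθ₃}=r₄ω₄e^{iθ₄}.
Eliminating the other unknown: ω₄ = r₂ω₂ sin(θ₂−θ₃) / [r₄ sin(θ₄−θ₃)].
Numerator sine = +0.64011; denominator sine = -0.74080.
Result = 0.1097·38.96·(+0.64011) / (0.1643·(-0.74080)) = -22.475 rad/s; magnitude 22.475 rad/s.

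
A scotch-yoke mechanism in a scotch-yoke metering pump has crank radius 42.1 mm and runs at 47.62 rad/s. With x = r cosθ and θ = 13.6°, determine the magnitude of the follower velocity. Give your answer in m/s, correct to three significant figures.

0.471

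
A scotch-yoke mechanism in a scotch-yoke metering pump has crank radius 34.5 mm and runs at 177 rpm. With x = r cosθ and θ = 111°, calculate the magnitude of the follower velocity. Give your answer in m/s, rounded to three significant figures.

0.597

ω = 18.54 rad/s (from 177 rpm).
x = r cosθ ⇒ ẋ = −rω sinθ.
|v| = rω|sinθ| = 0.0345·18.54·|sin 111°| = 0.597 m/s.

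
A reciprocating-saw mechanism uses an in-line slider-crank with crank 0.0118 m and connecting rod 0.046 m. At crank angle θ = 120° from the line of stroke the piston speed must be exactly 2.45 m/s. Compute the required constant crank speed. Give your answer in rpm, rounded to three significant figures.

For an in-line slider-crank, |v_piston| = rω|sinθ|·[1 + r cosθ/√(L² − r² sin²θ)].
With r = 0.0118 m, L = 0.046 m, θ = 120°: the bracketed kinematic factor |dx/dθ| = 0.0088748 m.
ω = v/|dx/dθ| = 2.45/0.0088748 = 276.06 rad/s.
N = 60ω/(2π) = 2636.2 rpm.

2640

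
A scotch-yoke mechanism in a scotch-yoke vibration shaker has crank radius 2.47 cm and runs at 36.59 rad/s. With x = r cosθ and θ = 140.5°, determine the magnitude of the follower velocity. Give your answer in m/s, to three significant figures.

0.575

ω = 36.59 rad/s
x = r cosθ ⇒ ẋ = −rω sinθ.
|v| = rω|sinθ| = 0.0247·36.59·|sin 140.5°| = 0.57487 m/s.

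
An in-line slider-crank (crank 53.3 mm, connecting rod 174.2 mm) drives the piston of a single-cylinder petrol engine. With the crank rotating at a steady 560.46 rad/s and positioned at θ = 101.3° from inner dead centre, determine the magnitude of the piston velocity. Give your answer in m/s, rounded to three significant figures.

ω = 560.5 rad/s
For an in-line slider-crank, x = r cosθ + √(L² − r² sin²θ), so v = −rω sinθ·[1 + r cosθ/√(L² − r² sin²θ)].
With r = 0.0533 m, L = 0.1742 m, θ = 101.3°: √(L² − r² sin²θ) = 0.16617 m.
v = −0.0533·560.5·0.98061·[1 + 0.0533·-0.19595/0.16617] = -27.452 m/s.
|v| = 27.452 m/s.

27.5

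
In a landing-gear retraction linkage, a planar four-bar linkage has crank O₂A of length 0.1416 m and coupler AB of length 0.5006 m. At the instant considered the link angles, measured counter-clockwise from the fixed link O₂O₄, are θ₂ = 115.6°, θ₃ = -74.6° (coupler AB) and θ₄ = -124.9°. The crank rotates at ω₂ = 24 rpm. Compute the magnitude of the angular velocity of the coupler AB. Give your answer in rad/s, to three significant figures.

0.804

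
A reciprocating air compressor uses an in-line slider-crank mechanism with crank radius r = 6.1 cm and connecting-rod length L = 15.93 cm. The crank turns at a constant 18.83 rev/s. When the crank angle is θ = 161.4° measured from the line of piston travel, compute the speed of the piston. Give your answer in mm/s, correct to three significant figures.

ω = 2π·18.8 = 118.3 rad/s
For an in-line slider-crank, x = r cosθ + √(L² − r² sin²θ), so v = −rω sinθ·[1 + r cosθ/√(L² − r² sin²θ)].
With r = 0.061 m, L = 0.1593 m, θ = 161.4°: √(L² − r² sin²θ) = 0.15811 m.
v = −0.061·118.3·0.31896·[1 + 0.061·-0.94777/0.15811] = -1.4602 m/s.
|v| = 1.4602 m/s = 1460.2 mm/s.

1460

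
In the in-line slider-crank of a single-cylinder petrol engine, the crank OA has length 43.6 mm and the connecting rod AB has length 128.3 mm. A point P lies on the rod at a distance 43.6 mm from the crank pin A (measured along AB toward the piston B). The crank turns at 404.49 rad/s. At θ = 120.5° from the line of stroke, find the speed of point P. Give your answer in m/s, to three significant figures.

15.4

ω = 404.5 rad/s.  Crank-pin speed |V_A| = rω = 17.636 m/s, perpendicular to OA.
Rod angle: sinφ = −(r/L) sinθ ⇒ φ = -17.026°; ω_rod = −rω cosθ/√(L²−r²sin²θ) = +72.963 rad/s.
V_P = V_A + ω_rod × AP, with AP = 0.0436 m along the rod.
Components: V_Px = −rω sinθ − a·ω_rod·sinφ = -14.264 m/s;  V_Py = rω cosθ + a·ω_rod·cosφ = -5.9091 m/s.
|V_P| = √(V_Px² + V_Py²) = 15.44 m/s.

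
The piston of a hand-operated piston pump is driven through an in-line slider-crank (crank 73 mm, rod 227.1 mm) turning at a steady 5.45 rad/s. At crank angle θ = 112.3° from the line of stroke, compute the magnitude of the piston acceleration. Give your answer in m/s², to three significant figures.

1.33

ω = 5.45 rad/s
x(θ) = r cosθ + √(L² − r² sin²θ); with ω constant, a = ω²·d²x/dθ².
d²x/dθ² = −r cosθ − r²(cos2θ)/√u − r⁴ sin²2θ/(4u^{3/2}),  u = L² − r² sin²θ = 0.0470127 m².
Substituting r = 0.073 m, L = 0.2271 m, θ = 112.3°: d²x/dθ² = +0.044857 m.
a = ω²·d²x/dθ² = (5.45)²·(+0.044857) = +1.3324 m/s²;  |a| = 1.3324 m/s².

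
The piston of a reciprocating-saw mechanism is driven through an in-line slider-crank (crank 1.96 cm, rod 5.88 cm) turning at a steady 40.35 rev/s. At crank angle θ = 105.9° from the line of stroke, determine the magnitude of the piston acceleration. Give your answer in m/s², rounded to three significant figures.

718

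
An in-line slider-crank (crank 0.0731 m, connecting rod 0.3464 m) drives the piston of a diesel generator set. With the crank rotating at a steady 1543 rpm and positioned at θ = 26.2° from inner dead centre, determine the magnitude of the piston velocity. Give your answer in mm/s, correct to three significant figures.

6210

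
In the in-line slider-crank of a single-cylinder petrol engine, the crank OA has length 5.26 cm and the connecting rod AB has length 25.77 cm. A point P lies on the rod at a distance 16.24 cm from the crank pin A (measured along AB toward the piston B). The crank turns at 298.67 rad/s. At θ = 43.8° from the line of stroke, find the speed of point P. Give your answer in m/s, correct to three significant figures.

12.6

ω = 298.7 rad/s.  Crank-pin speed |V_A| = rω = 15.71 m/s, perpendicular to OA.
Rod angle: sinφ = −(r/L) sinθ ⇒ φ = -8.122°; ω_rod = −rω cosθ/√(L²−r²sin²θ) = -44.446 rad/s.
V_P = V_A + ω_rod × AP, with AP = 0.1624 m along the rod.
Components: V_Px = −rω sinθ − a·ω_rod·sinφ = -11.893 m/s;  V_Py = rω cosθ + a·ω_rod·cosφ = +4.1932 m/s.
|V_P| = √(V_Px² + V_Py²) = 12.611 m/s.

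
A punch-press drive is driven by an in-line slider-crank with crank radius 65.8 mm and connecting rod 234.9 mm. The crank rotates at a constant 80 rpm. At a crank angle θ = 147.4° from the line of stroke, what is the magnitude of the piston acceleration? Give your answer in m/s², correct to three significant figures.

ω = 2π·80/60 = 8.378 rad/s
x(θ) = r cosθ + √(L² − r² sin²θ); with ω constant, a = ω²·d²x/dθ².
d²x/dθ² = −r cosθ − r²(cos2θ)/√u − r⁴ sin²2θ/(4u^{3/2}),  u = L² − r² sin²θ = 0.0539212 m².
Substituting r = 0.0658 m, L = 0.2349 m, θ = 147.4°: d²x/dθ² = +0.047304 m.
a = ω²·d²x/dθ² = (8.378)²·(+0.047304) = +3.32 m/s²;  |a| = 3.32 m/s².

3.32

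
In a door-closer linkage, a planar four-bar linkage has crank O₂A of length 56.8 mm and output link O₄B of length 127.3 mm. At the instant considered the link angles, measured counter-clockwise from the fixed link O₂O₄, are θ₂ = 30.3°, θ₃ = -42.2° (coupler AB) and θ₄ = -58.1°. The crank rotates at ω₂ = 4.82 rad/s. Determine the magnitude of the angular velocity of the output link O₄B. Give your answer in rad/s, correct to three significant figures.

7.49

ω₂ = 4.82 rad/s
Differentiating the loop-closure r₂e^{iθ₂}+r₃e^{iθ₃}=r₁+r₄e^{iθ₄} gives r₂ω₂e^{iθ₂}+r₃ω₃e^{iθ₃}=r₄ω₄e^{iθ₄}.
Eliminating the other unknown: ω₄ = r₂ω₂ sin(θ₂−θ₃) / [r₄ sin(θ₄−θ₃)].
Numerator sine = +0.95372; denominator sine = -0.27396.
Result = 0.0568·4.82·(+0.95372) / (0.1273·(-0.27396)) = -7.4869 rad/s; magnitude 7.4869 rad/s.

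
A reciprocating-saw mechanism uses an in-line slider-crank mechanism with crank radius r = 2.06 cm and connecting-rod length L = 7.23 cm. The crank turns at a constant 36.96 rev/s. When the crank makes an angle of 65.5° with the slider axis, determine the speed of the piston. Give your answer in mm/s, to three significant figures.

ω = 2π·37 = 232.2 rad/s
For an in-line slider-crank, x = r cosθ + √(L² − r² sin²θ), so v = −rω sinθ·[1 + r cosθ/√(L² − r² sin²θ)].
With r = 0.0206 m, L = 0.0723 m, θ = 65.5°: √(L² − r² sin²θ) = 0.069828 m.
v = −0.0206·232.2·0.90996·[1 + 0.0206·0.41469/0.069828] = -4.8857 m/s.
|v| = 4.8857 m/s = 4885.7 mm/s.

4890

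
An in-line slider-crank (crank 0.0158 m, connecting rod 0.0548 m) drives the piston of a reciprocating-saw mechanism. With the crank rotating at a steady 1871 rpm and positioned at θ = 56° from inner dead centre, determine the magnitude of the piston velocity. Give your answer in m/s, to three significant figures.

2.99

ω = 2π·1871/60 = 195.9 rad/s
For an in-line slider-crank, x = r cosθ + √(L² − r² sin²θ), so v = −rω sinθ·[1 + r cosθ/√(L² − r² sin²θ)].
With r = 0.0158 m, L = 0.0548 m, θ = 56°: √(L² − r² sin²θ) = 0.053211 m.
v = −0.0158·195.9·0.82904·[1 + 0.0158·0.55919/0.053211] = -2.9926 m/s.
|v| = 2.9926 m/s.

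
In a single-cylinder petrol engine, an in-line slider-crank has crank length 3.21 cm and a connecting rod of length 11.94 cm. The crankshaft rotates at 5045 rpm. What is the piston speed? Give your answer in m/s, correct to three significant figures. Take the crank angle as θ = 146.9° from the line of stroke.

ω = 2π·5045/60 = 528.3 rad/s
For an in-line slider-crank, x = r cosθ + √(L² − r² sin²θ), so v = −rω sinθ·[1 + r cosθ/√(L² − r² sin²θ)].
With r = 0.0321 m, L = 0.1194 m, θ = 146.9°: √(L² − r² sin²θ) = 0.11811 m.
v = −0.0321·528.3·0.54610·[1 + 0.0321·-0.83772/0.11811] = -7.1526 m/s.
|v| = 7.1526 m/s.

7.15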